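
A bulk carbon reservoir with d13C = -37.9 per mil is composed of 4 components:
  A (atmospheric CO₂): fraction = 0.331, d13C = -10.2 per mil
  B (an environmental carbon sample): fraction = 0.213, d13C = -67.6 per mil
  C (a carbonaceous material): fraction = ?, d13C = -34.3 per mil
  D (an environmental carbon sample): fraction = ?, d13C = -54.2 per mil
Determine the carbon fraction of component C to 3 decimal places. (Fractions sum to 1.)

0.231

Let f_C and f_D be the unknown fractions; fractions sum to 1 so f_C + f_D = 0.456.
Mass balance: Σ fᵢ·δᵢ = δ_bulk ⇒ f_C·(-34.3) + f_D·(-54.2) = -37.9 − (-17.775) = -20.125
Substitute f_D = 0.456 − f_C:
f_C·(-34.3 − -54.2) = -20.125 − 0.456×(-54.2) = 4.590
f_C = 4.590 / 19.9 = 0.2307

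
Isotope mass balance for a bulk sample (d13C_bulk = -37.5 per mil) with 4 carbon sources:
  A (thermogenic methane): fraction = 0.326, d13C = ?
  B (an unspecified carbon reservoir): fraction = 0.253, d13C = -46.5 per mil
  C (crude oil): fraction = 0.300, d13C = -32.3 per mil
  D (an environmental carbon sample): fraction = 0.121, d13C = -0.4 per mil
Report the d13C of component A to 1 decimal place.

-49.1 per mil

Isotope mass balance: δ_bulk = Σ fᵢ·δᵢ.
-37.5 = 0.326×δ_A + 0.253×(-46.5) + 0.300×(-32.3) + 0.121×(-0.4)
0.326·δ_A = -37.5 − (-21.503) = -15.997
δ_A = -15.997 / 0.326 = -49.07 per mil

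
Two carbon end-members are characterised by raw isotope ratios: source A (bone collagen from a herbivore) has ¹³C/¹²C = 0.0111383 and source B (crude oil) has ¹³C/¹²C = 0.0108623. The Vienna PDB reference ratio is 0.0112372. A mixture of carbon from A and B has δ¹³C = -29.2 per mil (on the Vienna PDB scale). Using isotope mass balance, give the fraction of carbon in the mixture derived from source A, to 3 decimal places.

δ_A = (0.0111383/0.0112372 − 1)×1000 = (0.991199 − 1)×1000 = -8.801 per mil
δ_B = (0.0108623/0.0112372 − 1)×1000 = (0.966638 − 1)×1000 = -33.362 per mil
f_A = (δ_mix − δ_B)/(δ_A − δ_B) = (-29.2 − (-33.362))/(-8.801 − (-33.362))
f_A = 4.162 / 24.561 = 0.1695

0.169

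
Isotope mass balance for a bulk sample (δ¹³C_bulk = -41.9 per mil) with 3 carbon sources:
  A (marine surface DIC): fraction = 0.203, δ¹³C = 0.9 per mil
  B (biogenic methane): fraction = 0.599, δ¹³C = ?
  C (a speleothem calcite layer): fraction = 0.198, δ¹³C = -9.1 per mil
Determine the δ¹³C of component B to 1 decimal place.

-67.2 per mil

Isotope mass balance: δ_bulk = Σ fᵢ·δᵢ.
-41.9 = 0.203×(0.9) + 0.599×δ_B + 0.198×(-9.1)
0.599·δ_B = -41.9 − (-1.619) = -40.281
δ_B = -40.281 / 0.599 = -67.25 per mil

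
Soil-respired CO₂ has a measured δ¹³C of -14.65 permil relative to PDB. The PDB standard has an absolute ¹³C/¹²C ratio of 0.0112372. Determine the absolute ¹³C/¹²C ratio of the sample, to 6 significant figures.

R_sample = R_standard × (δ¹³C/1000 + 1)
R_sample = 0.0112372 × (-14.65/1000 + 1) = 0.0112372 × 0.985350
R_sample = 0.0110726

0.0110726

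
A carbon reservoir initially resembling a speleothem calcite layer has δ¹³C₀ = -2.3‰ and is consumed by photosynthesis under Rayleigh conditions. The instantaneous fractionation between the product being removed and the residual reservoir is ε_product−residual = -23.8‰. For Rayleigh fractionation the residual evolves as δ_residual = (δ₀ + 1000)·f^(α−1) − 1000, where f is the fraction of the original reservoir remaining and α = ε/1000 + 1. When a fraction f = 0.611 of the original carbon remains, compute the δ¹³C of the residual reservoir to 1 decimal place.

9.5‰

Rayleigh residual: δ_res = (δ₀ + 1000)·f^(α−1) − 1000
α = ε/1000 + 1 = 0.97620, so α − 1 = -0.02380
f^(α−1) = 0.611^(-0.02380) = 1.011794
δ_res = (-2.3 + 1000) × 1.011794 − 1000 = 1009.467 − 1000 = 9.47‰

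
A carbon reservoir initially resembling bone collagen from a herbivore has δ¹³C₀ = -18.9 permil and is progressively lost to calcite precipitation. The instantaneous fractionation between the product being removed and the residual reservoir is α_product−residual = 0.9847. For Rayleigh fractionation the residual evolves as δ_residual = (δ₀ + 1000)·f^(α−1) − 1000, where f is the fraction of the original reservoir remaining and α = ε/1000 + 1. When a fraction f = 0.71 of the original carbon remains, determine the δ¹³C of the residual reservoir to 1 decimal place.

Rayleigh residual: δ_res = (δ₀ + 1000)·f^(α−1) − 1000
α − 1 = -0.01530
f^(α−1) = 0.71^(-0.01530) = 1.005254
δ_res = (-18.9 + 1000) × 1.005254 − 1000 = 986.255 − 1000 = -13.75 permil

-13.7 permil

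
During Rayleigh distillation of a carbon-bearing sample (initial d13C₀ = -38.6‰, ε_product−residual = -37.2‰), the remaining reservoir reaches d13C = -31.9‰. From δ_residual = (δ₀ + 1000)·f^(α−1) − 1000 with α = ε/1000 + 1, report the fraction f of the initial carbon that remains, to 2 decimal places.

α − 1 = ε/1000 = -0.0372
(δ_res + 1000)/(δ₀ + 1000) = (-31.9 + 1000)/(-38.6 + 1000) = 968.1/961.4 = 1.006969
f = 1.006969^(1/-0.0372) = exp(ln(1.006969)/-0.0372) = exp(0.00694/-0.0372)
f = exp(-0.1867) = 0.8297

0.83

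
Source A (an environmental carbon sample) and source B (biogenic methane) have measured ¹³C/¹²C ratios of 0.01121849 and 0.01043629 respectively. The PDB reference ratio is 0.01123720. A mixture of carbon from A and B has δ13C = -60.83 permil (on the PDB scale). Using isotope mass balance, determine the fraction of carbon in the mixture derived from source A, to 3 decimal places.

0.150

δ_A = (0.01121849/0.01123720 − 1)×1000 = (0.998335 − 1)×1000 = -1.665 permil
δ_B = (0.01043629/0.01123720 − 1)×1000 = (0.928727 − 1)×1000 = -71.273 permil
f_A = (δ_mix − δ_B)/(δ_A − δ_B) = (-60.83 − (-71.273))/(-1.665 − (-71.273))
f_A = 10.443 / 69.608 = 0.1500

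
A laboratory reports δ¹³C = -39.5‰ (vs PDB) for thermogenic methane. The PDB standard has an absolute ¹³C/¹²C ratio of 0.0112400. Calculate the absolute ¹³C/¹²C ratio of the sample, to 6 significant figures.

R_sample = R_standard × (δ¹³C/1000 + 1)
R_sample = 0.0112400 × (-39.5/1000 + 1) = 0.0112400 × 0.960500
R_sample = 0.0107960

0.0107960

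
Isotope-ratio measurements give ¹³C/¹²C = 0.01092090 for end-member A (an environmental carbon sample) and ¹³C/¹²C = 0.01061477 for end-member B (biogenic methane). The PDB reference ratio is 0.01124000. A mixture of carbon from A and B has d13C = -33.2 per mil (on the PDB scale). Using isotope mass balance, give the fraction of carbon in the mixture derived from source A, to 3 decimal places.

δ_A = (0.01092090/0.01124000 − 1)×1000 = (0.971610 − 1)×1000 = -28.390 per mil
δ_B = (0.01061477/0.01124000 − 1)×1000 = (0.944375 − 1)×1000 = -55.625 per mil
f_A = (δ_mix − δ_B)/(δ_A − δ_B) = (-33.2 − (-55.625))/(-28.390 − (-55.625))
f_A = 22.425 / 27.236 = 0.8234

0.823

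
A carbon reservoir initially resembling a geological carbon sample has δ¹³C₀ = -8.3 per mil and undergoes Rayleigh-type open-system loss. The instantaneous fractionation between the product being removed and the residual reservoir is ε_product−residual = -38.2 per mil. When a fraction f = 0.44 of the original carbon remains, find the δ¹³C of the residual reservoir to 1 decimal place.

Rayleigh residual: δ_res = (δ₀ + 1000)·f^(α−1) − 1000
α = ε/1000 + 1 = 0.96180, so α − 1 = -0.03820
f^(α−1) = 0.44^(-0.03820) = 1.031858
δ_res = (-8.3 + 1000) × 1.031858 − 1000 = 1023.294 − 1000 = 23.29 per mil

23.3 per mil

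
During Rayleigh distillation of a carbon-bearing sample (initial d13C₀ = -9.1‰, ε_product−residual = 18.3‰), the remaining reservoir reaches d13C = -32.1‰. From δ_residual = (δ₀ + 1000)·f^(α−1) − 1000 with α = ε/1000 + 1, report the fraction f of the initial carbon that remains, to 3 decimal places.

α − 1 = ε/1000 = 0.0183
(δ_res + 1000)/(δ₀ + 1000) = (-32.1 + 1000)/(-9.1 + 1000) = 967.9/990.9 = 0.976789
f = 0.976789^(1/0.0183) = exp(ln(0.976789)/0.0183) = exp(-0.02348/0.0183)
f = exp(-1.2833) = 0.2771

0.277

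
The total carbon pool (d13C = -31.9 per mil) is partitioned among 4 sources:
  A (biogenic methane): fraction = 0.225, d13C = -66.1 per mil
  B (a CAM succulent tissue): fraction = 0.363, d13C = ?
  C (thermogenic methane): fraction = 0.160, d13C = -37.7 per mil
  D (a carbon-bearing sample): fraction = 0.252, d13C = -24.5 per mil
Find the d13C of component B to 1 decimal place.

-13.3 per mil

Isotope mass balance: δ_bulk = Σ fᵢ·δᵢ.
-31.9 = 0.225×(-66.1) + 0.363×δ_B + 0.160×(-37.7) + 0.252×(-24.5)
0.363·δ_B = -31.9 − (-27.078) = -4.822
δ_B = -4.822 / 0.363 = -13.28 per mil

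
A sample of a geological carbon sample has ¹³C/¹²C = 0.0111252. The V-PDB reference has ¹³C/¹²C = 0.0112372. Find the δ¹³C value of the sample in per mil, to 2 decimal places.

δ¹³C = (R_sample / R_standard − 1) × 1000
R_sample / R_standard = 0.0111252 / 0.0112372 = 0.990033
δ¹³C = (0.990033 − 1) × 1000 = -9.967 per mil

-9.97 per mil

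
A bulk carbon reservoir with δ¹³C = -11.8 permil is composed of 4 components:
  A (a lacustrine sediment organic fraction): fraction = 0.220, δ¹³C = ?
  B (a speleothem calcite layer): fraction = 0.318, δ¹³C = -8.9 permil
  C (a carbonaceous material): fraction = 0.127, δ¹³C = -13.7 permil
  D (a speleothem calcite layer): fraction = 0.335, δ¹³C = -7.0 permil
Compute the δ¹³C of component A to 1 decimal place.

Isotope mass balance: δ_bulk = Σ fᵢ·δᵢ.
-11.8 = 0.220×δ_A + 0.318×(-8.9) + 0.127×(-13.7) + 0.335×(-7.0)
0.220·δ_A = -11.8 − (-6.915) = -4.885
δ_A = -4.885 / 0.220 = -22.20 permil

-22.2 permil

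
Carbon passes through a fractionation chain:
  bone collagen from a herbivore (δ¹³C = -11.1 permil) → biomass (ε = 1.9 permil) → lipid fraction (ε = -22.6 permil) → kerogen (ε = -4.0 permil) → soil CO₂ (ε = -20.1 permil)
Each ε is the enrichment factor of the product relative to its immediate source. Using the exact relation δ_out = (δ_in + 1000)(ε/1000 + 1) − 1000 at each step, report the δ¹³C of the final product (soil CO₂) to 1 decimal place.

-54.9 permil

step 1: δ = (-11.10 + 1000)·(1.9/1000 + 1) − 1000 = -9.22 permil
step 2: δ = (-9.22 + 1000)·(-22.6/1000 + 1) − 1000 = -31.61 permil
step 3: δ = (-31.61 + 1000)·(-4.0/1000 + 1) − 1000 = -35.49 permil
step 4: δ = (-35.49 + 1000)·(-20.1/1000 + 1) − 1000 = -54.87 permil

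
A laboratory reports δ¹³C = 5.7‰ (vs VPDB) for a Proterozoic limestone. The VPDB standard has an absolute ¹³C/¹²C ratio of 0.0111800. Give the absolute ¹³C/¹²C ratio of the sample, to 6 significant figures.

R_sample = R_standard × (δ¹³C/1000 + 1)
R_sample = 0.0111800 × (5.7/1000 + 1) = 0.0111800 × 1.005700
R_sample = 0.0112437

0.0112437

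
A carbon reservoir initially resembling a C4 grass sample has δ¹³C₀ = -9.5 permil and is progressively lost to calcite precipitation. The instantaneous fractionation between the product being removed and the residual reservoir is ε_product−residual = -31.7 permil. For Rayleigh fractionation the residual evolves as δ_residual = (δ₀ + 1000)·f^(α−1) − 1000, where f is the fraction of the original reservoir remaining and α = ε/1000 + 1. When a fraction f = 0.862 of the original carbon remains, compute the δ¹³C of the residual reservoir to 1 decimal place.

-4.8 permil

Rayleigh residual: δ_res = (δ₀ + 1000)·f^(α−1) − 1000
α = ε/1000 + 1 = 0.96830, so α − 1 = -0.03170
f^(α−1) = 0.862^(-0.03170) = 1.004719
δ_res = (-9.5 + 1000) × 1.004719 − 1000 = 995.174 − 1000 = -4.83 permil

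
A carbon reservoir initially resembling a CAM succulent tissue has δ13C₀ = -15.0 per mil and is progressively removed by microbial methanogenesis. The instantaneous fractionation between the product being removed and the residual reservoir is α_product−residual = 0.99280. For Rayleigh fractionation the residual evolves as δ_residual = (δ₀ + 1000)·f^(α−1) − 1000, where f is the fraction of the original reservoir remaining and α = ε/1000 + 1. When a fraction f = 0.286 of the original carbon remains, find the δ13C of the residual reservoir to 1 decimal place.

-6.1 per mil

Rayleigh residual: δ_res = (δ₀ + 1000)·f^(α−1) − 1000
α − 1 = -0.00720
f^(α−1) = 0.286^(-0.00720) = 1.009053
δ_res = (-15.0 + 1000) × 1.009053 − 1000 = 993.918 − 1000 = -6.08 per mil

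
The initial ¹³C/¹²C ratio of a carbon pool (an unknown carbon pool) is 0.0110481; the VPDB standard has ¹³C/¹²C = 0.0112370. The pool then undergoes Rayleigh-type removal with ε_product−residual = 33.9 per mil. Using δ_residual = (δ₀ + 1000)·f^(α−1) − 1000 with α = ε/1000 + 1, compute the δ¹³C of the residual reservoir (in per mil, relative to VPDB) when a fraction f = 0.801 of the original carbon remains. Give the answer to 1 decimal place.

δ₀ = (0.0110481/0.0112370 − 1)×1000 = (0.983189 − 1)×1000 = -16.811 per mil
α − 1 = ε/1000 = 0.0339
f^(α−1) = 0.801^(0.0339) = 0.992506
δ_res = (-16.811 + 1000) × 0.992506 − 1000 = 975.821 − 1000 = -24.18 per mil

-24.2 per mil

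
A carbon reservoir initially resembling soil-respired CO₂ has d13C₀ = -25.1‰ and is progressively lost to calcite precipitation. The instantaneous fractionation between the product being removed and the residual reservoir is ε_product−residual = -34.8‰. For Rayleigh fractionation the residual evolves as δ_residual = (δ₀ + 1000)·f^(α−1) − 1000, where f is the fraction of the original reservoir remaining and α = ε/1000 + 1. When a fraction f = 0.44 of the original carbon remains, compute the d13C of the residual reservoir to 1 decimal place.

Rayleigh residual: δ_res = (δ₀ + 1000)·f^(α−1) − 1000
α = ε/1000 + 1 = 0.96520, so α − 1 = -0.03480
f^(α−1) = 0.44^(-0.03480) = 1.028982
δ_res = (-25.1 + 1000) × 1.028982 − 1000 = 1003.155 − 1000 = 3.15‰

3.2‰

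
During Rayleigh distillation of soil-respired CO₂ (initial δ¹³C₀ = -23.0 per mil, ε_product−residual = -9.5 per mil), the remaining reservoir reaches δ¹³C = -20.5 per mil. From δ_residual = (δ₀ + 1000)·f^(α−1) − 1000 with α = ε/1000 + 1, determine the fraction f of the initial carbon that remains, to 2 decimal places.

α − 1 = ε/1000 = -0.0095
(δ_res + 1000)/(δ₀ + 1000) = (-20.5 + 1000)/(-23.0 + 1000) = 979.5/977.0 = 1.002559
f = 1.002559^(1/-0.0095) = exp(ln(1.002559)/-0.0095) = exp(0.00256/-0.0095)
f = exp(-0.2690) = 0.7641

0.76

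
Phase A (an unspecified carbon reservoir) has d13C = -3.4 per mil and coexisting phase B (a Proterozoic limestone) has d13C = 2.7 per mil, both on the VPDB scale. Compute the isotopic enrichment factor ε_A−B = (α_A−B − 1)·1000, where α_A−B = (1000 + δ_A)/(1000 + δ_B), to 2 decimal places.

-6.08 per mil

α_A−B = (1000 + -3.4) / (1000 + 2.7) = 996.6 / 1002.7 = 0.993916
ε_A−B = (0.993916 − 1) × 1000 = -6.084 per mil
(The approximation ε ≈ δ_A − δ_B would give -6.1 per mil.)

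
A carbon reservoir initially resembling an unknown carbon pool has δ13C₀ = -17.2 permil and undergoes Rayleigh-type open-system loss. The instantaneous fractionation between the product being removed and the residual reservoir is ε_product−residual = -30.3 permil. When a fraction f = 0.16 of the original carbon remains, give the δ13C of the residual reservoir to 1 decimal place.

Rayleigh residual: δ_res = (δ₀ + 1000)·f^(α−1) − 1000
α = ε/1000 + 1 = 0.96970, so α − 1 = -0.03030
f^(α−1) = 0.16^(-0.03030) = 1.057098
δ_res = (-17.2 + 1000) × 1.057098 − 1000 = 1038.916 − 1000 = 38.92 permil

38.9 permil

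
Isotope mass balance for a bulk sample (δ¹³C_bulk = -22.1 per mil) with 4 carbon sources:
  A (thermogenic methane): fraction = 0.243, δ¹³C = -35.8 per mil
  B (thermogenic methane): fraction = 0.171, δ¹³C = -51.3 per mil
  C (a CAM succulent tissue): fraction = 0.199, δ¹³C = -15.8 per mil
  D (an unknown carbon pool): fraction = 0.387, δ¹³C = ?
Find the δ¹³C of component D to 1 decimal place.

-3.8 per mil

Isotope mass balance: δ_bulk = Σ fᵢ·δᵢ.
-22.1 = 0.243×(-35.8) + 0.171×(-51.3) + 0.199×(-15.8) + 0.387×δ_D
0.387·δ_D = -22.1 − (-20.616) = -1.484
δ_D = -1.484 / 0.387 = -3.83 per mil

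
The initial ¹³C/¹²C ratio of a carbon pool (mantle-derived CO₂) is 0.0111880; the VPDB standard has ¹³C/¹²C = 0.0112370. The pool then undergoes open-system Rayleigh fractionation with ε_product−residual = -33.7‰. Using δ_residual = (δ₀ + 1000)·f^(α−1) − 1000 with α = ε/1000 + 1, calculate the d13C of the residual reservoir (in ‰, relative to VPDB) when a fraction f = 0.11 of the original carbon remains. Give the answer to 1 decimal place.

δ₀ = (0.0111880/0.0112370 − 1)×1000 = (0.995639 − 1)×1000 = -4.361‰
α − 1 = ε/1000 = -0.0337
f^(α−1) = 0.11^(-0.0337) = 1.077222
δ_res = (-4.361 + 1000) × 1.077222 − 1000 = 1072.524 − 1000 = 72.52‰

72.5‰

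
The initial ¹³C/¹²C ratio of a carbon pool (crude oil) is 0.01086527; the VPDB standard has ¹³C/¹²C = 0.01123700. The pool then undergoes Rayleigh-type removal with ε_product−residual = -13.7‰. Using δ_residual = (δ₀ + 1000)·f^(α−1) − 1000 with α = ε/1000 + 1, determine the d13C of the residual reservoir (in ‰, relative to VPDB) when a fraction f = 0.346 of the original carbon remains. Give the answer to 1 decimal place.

δ₀ = (0.01086527/0.01123700 − 1)×1000 = (0.966919 − 1)×1000 = -33.081‰
α − 1 = ε/1000 = -0.0137
f^(α−1) = 0.346^(-0.0137) = 1.014646
δ_res = (-33.081 + 1000) × 1.014646 − 1000 = 981.081 − 1000 = -18.92‰

-18.9‰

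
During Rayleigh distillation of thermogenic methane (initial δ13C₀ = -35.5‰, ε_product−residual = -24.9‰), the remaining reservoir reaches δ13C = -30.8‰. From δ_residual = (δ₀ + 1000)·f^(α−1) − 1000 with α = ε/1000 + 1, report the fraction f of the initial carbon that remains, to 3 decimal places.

0.823

α − 1 = ε/1000 = -0.0249
(δ_res + 1000)/(δ₀ + 1000) = (-30.8 + 1000)/(-35.5 + 1000) = 969.2/964.5 = 1.004873
f = 1.004873^(1/-0.0249) = exp(ln(1.004873)/-0.0249) = exp(0.00486/-0.0249)
f = exp(-0.1952) = 0.8226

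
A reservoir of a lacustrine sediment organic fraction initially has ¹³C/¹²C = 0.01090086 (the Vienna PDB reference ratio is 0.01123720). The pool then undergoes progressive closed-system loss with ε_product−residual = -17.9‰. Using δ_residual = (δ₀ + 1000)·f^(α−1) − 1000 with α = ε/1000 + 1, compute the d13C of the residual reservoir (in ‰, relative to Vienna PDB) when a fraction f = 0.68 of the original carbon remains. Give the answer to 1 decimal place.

-23.2‰

δ₀ = (0.01090086/0.01123720 − 1)×1000 = (0.970069 − 1)×1000 = -29.931‰
α − 1 = ε/1000 = -0.0179
f^(α−1) = 0.68^(-0.0179) = 1.006927
δ_res = (-29.931 + 1000) × 1.006927 − 1000 = 976.789 − 1000 = -23.21‰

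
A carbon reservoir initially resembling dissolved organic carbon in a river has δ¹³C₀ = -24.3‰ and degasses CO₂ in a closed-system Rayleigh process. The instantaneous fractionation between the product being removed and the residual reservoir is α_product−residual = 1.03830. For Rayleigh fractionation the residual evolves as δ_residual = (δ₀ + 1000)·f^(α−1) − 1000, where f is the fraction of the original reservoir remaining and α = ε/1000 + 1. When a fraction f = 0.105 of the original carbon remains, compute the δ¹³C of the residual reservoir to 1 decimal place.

-105.0‰

Rayleigh residual: δ_res = (δ₀ + 1000)·f^(α−1) − 1000
α − 1 = 0.03830
f^(α−1) = 0.105^(0.03830) = 0.917300
δ_res = (-24.3 + 1000) × 0.917300 − 1000 = 895.010 − 1000 = -104.99‰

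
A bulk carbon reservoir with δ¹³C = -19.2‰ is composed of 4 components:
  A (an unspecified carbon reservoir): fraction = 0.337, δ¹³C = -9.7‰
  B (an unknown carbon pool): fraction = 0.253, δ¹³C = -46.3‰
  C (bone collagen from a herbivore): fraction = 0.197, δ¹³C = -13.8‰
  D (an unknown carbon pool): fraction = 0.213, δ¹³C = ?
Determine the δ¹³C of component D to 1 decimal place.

Isotope mass balance: δ_bulk = Σ fᵢ·δᵢ.
-19.2 = 0.337×(-9.7) + 0.253×(-46.3) + 0.197×(-13.8) + 0.213×δ_D
0.213·δ_D = -19.2 − (-17.701) = -1.499
δ_D = -1.499 / 0.213 = -7.04‰

-7.0‰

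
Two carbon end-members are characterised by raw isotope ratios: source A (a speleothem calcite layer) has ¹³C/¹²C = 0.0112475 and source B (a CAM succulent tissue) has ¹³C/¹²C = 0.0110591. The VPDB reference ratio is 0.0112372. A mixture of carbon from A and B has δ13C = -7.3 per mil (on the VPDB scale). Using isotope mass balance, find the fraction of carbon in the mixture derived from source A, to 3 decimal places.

0.510

δ_A = (0.0112475/0.0112372 − 1)×1000 = (1.000917 − 1)×1000 = 0.917 per mil
δ_B = (0.0110591/0.0112372 − 1)×1000 = (0.984151 − 1)×1000 = -15.849 per mil
f_A = (δ_mix − δ_B)/(δ_A − δ_B) = (-7.3 − (-15.849))/(0.917 − (-15.849))
f_A = 8.549 / 16.766 = 0.5099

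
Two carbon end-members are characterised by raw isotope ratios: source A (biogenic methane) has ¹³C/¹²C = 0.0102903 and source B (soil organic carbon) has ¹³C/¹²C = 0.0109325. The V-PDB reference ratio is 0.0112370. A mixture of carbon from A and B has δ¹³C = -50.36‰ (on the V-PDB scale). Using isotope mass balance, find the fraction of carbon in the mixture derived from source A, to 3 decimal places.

0.407

δ_A = (0.0102903/0.0112370 − 1)×1000 = (0.915752 − 1)×1000 = -84.248‰
δ_B = (0.0109325/0.0112370 − 1)×1000 = (0.972902 − 1)×1000 = -27.098‰
f_A = (δ_mix − δ_B)/(δ_A − δ_B) = (-50.36 − (-27.098))/(-84.248 − (-27.098))
f_A = -23.262 / -57.150 = 0.4070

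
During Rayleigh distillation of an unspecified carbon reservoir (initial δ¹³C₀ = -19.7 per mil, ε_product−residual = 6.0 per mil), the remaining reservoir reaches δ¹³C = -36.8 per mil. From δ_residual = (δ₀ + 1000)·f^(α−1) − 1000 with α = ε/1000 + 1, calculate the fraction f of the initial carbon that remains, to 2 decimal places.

0.05

α − 1 = ε/1000 = 0.0060
(δ_res + 1000)/(δ₀ + 1000) = (-36.8 + 1000)/(-19.7 + 1000) = 963.2/980.3 = 0.982556
f = 0.982556^(1/0.0060) = exp(ln(0.982556)/0.0060) = exp(-0.01760/0.0060)
f = exp(-2.9329) = 0.0532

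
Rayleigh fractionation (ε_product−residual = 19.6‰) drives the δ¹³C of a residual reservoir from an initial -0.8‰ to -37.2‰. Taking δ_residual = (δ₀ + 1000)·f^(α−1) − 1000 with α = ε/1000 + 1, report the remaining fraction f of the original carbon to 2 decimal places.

0.15

α − 1 = ε/1000 = 0.0196
(δ_res + 1000)/(δ₀ + 1000) = (-37.2 + 1000)/(-0.8 + 1000) = 962.8/999.2 = 0.963571
f = 0.963571^(1/0.0196) = exp(ln(0.963571)/0.0196) = exp(-0.03711/0.0196)
f = exp(-1.8933) = 0.1506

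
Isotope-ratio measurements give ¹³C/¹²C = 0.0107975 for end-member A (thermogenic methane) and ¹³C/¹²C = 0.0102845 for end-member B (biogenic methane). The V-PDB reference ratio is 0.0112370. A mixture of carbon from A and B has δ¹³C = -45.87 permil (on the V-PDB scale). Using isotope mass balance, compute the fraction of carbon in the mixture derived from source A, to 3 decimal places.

δ_A = (0.0107975/0.0112370 − 1)×1000 = (0.960888 − 1)×1000 = -39.112 permil
δ_B = (0.0102845/0.0112370 − 1)×1000 = (0.915235 − 1)×1000 = -84.765 permil
f_A = (δ_mix − δ_B)/(δ_A − δ_B) = (-45.87 − (-84.765))/(-39.112 − (-84.765))
f_A = 38.895 / 45.653 = 0.8520

0.852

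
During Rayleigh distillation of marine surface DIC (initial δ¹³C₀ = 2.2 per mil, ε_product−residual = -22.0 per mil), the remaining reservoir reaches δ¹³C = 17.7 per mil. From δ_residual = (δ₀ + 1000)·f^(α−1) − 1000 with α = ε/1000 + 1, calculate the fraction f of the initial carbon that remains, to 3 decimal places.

α − 1 = ε/1000 = -0.0220
(δ_res + 1000)/(δ₀ + 1000) = (17.7 + 1000)/(2.2 + 1000) = 1017.7/1002.2 = 1.015466
f = 1.015466^(1/-0.0220) = exp(ln(1.015466)/-0.0220) = exp(0.01535/-0.0220)
f = exp(-0.6976) = 0.4978

0.498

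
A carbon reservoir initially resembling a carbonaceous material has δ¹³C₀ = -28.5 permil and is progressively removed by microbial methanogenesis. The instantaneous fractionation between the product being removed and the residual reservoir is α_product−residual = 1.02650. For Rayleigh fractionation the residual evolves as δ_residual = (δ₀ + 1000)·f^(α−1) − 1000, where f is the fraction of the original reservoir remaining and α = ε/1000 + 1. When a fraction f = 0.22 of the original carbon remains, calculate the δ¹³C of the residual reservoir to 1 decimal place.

Rayleigh residual: δ_res = (δ₀ + 1000)·f^(α−1) − 1000
α − 1 = 0.02650
f^(α−1) = 0.22^(0.02650) = 0.960670
δ_res = (-28.5 + 1000) × 0.960670 − 1000 = 933.291 − 1000 = -66.71 permil

-66.7 permil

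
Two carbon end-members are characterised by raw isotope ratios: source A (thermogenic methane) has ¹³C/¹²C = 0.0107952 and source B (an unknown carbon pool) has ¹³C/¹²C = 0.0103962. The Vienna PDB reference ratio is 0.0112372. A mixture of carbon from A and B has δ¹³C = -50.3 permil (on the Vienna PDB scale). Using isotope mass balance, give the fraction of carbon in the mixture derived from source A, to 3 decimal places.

δ_A = (0.0107952/0.0112372 − 1)×1000 = (0.960666 − 1)×1000 = -39.334 permil
δ_B = (0.0103962/0.0112372 − 1)×1000 = (0.925159 − 1)×1000 = -74.841 permil
f_A = (δ_mix − δ_B)/(δ_A − δ_B) = (-50.3 − (-74.841))/(-39.334 − (-74.841))
f_A = 24.541 / 35.507 = 0.6911

0.691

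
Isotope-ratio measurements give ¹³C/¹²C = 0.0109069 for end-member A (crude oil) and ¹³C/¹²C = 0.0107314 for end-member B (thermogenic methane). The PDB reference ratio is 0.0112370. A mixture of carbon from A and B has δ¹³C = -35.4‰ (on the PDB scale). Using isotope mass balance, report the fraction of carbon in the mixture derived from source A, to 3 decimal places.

0.614

δ_A = (0.0109069/0.0112370 − 1)×1000 = (0.970624 − 1)×1000 = -29.376‰
δ_B = (0.0107314/0.0112370 − 1)×1000 = (0.955006 − 1)×1000 = -44.994‰
f_A = (δ_mix − δ_B)/(δ_A − δ_B) = (-35.4 − (-44.994))/(-29.376 − (-44.994))
f_A = 9.594 / 15.618 = 0.6143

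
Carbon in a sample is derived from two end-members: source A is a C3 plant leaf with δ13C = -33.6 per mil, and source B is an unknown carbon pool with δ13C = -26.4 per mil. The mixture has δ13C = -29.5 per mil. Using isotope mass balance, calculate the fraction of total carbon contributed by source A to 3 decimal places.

0.431

δ_mix = f_A·δ_A + (1 − f_A)·δ_B  ⇒  f_A = (δ_mix − δ_B)/(δ_A − δ_B)
f_A = (-29.5 − (-26.4)) / (-33.6 − (-26.4))
f_A = -3.1 / -7.2 = 0.4306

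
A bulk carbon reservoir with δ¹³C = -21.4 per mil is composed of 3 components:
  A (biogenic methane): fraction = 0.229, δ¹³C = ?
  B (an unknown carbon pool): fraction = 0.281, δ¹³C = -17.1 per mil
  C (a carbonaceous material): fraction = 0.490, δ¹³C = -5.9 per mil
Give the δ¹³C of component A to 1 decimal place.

Isotope mass balance: δ_bulk = Σ fᵢ·δᵢ.
-21.4 = 0.229×δ_A + 0.281×(-17.1) + 0.490×(-5.9)
0.229·δ_A = -21.4 − (-7.696) = -13.704
δ_A = -13.704 / 0.229 = -59.84 per mil

-59.8 per mil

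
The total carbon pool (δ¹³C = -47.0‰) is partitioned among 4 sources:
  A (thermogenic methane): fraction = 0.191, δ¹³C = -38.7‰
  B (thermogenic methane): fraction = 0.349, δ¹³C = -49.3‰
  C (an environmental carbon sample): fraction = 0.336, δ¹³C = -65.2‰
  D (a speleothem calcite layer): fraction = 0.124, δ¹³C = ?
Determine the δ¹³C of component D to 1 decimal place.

Isotope mass balance: δ_bulk = Σ fᵢ·δᵢ.
-47.0 = 0.191×(-38.7) + 0.349×(-49.3) + 0.336×(-65.2) + 0.124×δ_D
0.124·δ_D = -47.0 − (-46.505) = -0.495
δ_D = -0.495 / 0.124 = -4.00‰

-4.0‰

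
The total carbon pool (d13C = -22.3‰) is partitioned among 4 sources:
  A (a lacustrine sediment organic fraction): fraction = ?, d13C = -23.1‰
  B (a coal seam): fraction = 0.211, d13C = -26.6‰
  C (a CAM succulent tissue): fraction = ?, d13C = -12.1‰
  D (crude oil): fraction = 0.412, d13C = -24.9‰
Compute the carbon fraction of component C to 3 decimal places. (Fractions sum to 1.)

0.207

Let f_C and f_A be the unknown fractions; fractions sum to 1 so f_C + f_A = 0.377.
Mass balance: Σ fᵢ·δᵢ = δ_bulk ⇒ f_C·(-12.1) + f_A·(-23.1) = -22.3 − (-15.871) = -6.429
Substitute f_A = 0.377 − f_C:
f_C·(-12.1 − -23.1) = -6.429 − 0.377×(-23.1) = 2.280
f_C = 2.280 / 11.0 = 0.2073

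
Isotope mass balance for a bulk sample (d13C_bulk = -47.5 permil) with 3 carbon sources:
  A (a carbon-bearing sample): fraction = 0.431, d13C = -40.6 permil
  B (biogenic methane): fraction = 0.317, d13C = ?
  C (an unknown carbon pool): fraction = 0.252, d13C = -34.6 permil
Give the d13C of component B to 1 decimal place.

-67.1 permil

Isotope mass balance: δ_bulk = Σ fᵢ·δᵢ.
-47.5 = 0.431×(-40.6) + 0.317×δ_B + 0.252×(-34.6)
0.317·δ_B = -47.5 − (-26.218) = -21.282
δ_B = -21.282 / 0.317 = -67.14 permil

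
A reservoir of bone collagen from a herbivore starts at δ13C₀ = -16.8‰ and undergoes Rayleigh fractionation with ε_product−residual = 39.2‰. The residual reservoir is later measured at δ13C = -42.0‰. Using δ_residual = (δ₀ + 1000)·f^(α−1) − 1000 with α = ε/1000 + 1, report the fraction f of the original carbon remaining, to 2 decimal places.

α − 1 = ε/1000 = 0.0392
(δ_res + 1000)/(δ₀ + 1000) = (-42.0 + 1000)/(-16.8 + 1000) = 958.0/983.2 = 0.974369
f = 0.974369^(1/0.0392) = exp(ln(0.974369)/0.0392) = exp(-0.02596/0.0392)
f = exp(-0.6624) = 0.5156

0.52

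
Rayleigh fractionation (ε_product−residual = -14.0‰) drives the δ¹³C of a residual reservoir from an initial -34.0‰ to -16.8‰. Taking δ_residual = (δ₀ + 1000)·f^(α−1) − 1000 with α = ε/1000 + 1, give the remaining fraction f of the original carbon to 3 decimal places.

α − 1 = ε/1000 = -0.0140
(δ_res + 1000)/(δ₀ + 1000) = (-16.8 + 1000)/(-34.0 + 1000) = 983.2/966.0 = 1.017805
f = 1.017805^(1/-0.0140) = exp(ln(1.017805)/-0.0140) = exp(0.01765/-0.0140)
f = exp(-1.2606) = 0.2835

0.283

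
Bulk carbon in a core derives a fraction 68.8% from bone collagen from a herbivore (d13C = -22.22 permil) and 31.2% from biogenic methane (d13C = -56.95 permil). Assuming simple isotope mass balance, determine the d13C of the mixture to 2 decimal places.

-33.06 permil

δ_mix = f_A·δ_A + f_B·δ_B
δ_mix = 0.688 × (-22.22) + 0.312 × (-56.95)
δ_mix = -15.287 + -17.768 = -33.056 permil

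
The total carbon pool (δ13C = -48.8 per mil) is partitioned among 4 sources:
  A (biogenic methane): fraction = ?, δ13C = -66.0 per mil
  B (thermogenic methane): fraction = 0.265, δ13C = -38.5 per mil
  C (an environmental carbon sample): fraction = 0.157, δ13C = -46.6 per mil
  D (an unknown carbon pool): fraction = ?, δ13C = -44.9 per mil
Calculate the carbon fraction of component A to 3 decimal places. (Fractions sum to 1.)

0.253

Let f_A and f_D be the unknown fractions; fractions sum to 1 so f_A + f_D = 0.578.
Mass balance: Σ fᵢ·δᵢ = δ_bulk ⇒ f_A·(-66.0) + f_D·(-44.9) = -48.8 − (-17.519) = -31.281
Substitute f_D = 0.578 − f_A:
f_A·(-66.0 − -44.9) = -31.281 − 0.578×(-44.9) = -5.329
f_A = -5.329 / -21.1 = 0.2526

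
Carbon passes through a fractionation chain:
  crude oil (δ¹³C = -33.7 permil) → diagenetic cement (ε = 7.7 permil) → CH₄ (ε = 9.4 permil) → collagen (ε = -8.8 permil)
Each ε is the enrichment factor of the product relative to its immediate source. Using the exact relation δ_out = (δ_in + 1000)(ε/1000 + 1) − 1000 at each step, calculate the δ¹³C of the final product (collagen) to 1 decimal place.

step 1: δ = (-33.70 + 1000)·(7.7/1000 + 1) − 1000 = -26.26 permil
step 2: δ = (-26.26 + 1000)·(9.4/1000 + 1) − 1000 = -17.11 permil
step 3: δ = (-17.11 + 1000)·(-8.8/1000 + 1) − 1000 = -25.76 permil

-25.8 permil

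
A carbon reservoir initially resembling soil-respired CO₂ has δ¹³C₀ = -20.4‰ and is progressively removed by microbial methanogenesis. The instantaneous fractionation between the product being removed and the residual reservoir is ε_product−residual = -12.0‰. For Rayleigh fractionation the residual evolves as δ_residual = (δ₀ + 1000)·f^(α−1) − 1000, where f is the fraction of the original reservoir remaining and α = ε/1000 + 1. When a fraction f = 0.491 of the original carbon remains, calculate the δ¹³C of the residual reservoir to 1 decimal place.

-12.0‰

Rayleigh residual: δ_res = (δ₀ + 1000)·f^(α−1) − 1000
α = ε/1000 + 1 = 0.98800, so α − 1 = -0.01200
f^(α−1) = 0.491^(-0.01200) = 1.008572
δ_res = (-20.4 + 1000) × 1.008572 − 1000 = 987.997 − 1000 = -12.00‰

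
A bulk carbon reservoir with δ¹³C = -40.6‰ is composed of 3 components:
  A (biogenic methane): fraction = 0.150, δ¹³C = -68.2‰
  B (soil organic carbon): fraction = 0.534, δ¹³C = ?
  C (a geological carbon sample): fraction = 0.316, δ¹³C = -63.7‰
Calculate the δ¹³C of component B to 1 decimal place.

Isotope mass balance: δ_bulk = Σ fᵢ·δᵢ.
-40.6 = 0.150×(-68.2) + 0.534×δ_B + 0.316×(-63.7)
0.534·δ_B = -40.6 − (-30.359) = -10.241
δ_B = -10.241 / 0.534 = -19.18‰

-19.2‰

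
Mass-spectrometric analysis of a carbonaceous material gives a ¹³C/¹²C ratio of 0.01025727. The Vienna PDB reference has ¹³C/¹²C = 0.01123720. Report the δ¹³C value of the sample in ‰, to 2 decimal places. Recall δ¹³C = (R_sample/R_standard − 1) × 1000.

δ¹³C = (R_sample / R_standard − 1) × 1000
R_sample / R_standard = 0.01025727 / 0.01123720 = 0.912796
δ¹³C = (0.912796 − 1) × 1000 = -87.204‰

-87.20‰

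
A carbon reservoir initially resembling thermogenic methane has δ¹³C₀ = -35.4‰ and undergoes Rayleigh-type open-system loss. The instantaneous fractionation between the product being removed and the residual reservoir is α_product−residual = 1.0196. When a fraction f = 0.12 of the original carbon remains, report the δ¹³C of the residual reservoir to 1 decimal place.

-74.7‰

Rayleigh residual: δ_res = (δ₀ + 1000)·f^(α−1) − 1000
α − 1 = 0.01960
f^(α−1) = 0.12^(0.01960) = 0.959294
δ_res = (-35.4 + 1000) × 0.959294 − 1000 = 925.335 − 1000 = -74.66‰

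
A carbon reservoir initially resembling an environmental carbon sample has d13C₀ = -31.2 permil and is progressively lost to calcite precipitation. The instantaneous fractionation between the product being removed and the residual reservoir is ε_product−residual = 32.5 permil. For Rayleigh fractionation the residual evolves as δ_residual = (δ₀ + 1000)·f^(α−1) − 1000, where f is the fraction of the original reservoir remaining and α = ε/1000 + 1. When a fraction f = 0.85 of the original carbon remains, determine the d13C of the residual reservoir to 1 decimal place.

Rayleigh residual: δ_res = (δ₀ + 1000)·f^(α−1) − 1000
α = ε/1000 + 1 = 1.03250, so α − 1 = 0.03250
f^(α−1) = 0.85^(0.03250) = 0.994732
δ_res = (-31.2 + 1000) × 0.994732 − 1000 = 963.696 − 1000 = -36.30 permil

-36.3 permil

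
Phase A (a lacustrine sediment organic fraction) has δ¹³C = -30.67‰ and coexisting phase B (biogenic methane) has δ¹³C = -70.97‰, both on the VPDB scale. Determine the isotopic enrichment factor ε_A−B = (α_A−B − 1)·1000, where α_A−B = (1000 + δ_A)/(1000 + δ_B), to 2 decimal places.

43.38‰

α_A−B = (1000 + -30.67) / (1000 + -70.97) = 969.33 / 929.03 = 1.043379
ε_A−B = (1.043379 − 1) × 1000 = 43.379‰
(The approximation ε ≈ δ_A − δ_B would give 40.30‰.)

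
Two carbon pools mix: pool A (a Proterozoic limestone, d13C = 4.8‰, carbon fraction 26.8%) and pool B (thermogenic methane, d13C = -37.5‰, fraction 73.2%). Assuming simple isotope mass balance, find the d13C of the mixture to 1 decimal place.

-26.2‰

δ_mix = f_A·δ_A + f_B·δ_B
δ_mix = 0.268 × (4.8) + 0.732 × (-37.5)
δ_mix = 1.29 + -27.45 = -26.16‰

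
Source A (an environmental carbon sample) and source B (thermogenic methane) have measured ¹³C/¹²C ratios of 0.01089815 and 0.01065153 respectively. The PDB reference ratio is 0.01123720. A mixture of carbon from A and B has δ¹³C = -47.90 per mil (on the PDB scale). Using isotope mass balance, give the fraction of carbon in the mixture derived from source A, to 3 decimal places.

0.192

δ_A = (0.01089815/0.01123720 − 1)×1000 = (0.969828 − 1)×1000 = -30.172 per mil
δ_B = (0.01065153/0.01123720 − 1)×1000 = (0.947881 − 1)×1000 = -52.119 per mil
f_A = (δ_mix − δ_B)/(δ_A − δ_B) = (-47.90 − (-52.119))/(-30.172 − (-52.119))
f_A = 4.219 / 21.947 = 0.1922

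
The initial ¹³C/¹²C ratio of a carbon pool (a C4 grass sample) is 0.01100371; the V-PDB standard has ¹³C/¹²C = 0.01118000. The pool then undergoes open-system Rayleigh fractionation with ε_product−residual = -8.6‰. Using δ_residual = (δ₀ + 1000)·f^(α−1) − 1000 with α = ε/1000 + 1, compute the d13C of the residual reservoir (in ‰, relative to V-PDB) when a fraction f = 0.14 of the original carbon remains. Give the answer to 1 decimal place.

1.0‰

δ₀ = (0.01100371/0.01118000 − 1)×1000 = (0.984232 − 1)×1000 = -15.768‰
α − 1 = ε/1000 = -0.0086
f^(α−1) = 0.14^(-0.0086) = 1.017052
δ_res = (-15.768 + 1000) × 1.017052 − 1000 = 1001.015 − 1000 = 1.02‰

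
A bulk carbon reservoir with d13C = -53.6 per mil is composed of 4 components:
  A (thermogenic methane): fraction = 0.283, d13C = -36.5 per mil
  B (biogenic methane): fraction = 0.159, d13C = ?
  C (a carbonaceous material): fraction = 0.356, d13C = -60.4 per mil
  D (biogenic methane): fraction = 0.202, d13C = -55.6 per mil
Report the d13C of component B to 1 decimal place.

Isotope mass balance: δ_bulk = Σ fᵢ·δᵢ.
-53.6 = 0.283×(-36.5) + 0.159×δ_B + 0.356×(-60.4) + 0.202×(-55.6)
0.159·δ_B = -53.6 − (-43.063) = -10.537
δ_B = -10.537 / 0.159 = -66.27 per mil

-66.3 per mil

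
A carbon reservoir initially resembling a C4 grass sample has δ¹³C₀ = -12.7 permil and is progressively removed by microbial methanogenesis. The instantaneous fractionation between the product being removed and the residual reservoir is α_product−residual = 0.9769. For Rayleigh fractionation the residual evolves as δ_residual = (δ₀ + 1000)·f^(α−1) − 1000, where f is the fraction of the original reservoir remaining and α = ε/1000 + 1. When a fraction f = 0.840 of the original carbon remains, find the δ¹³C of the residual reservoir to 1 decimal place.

-8.7 permil

Rayleigh residual: δ_res = (δ₀ + 1000)·f^(α−1) − 1000
α − 1 = -0.02310
f^(α−1) = 0.840^(-0.02310) = 1.004036
δ_res = (-12.7 + 1000) × 1.004036 − 1000 = 991.284 − 1000 = -8.72 permil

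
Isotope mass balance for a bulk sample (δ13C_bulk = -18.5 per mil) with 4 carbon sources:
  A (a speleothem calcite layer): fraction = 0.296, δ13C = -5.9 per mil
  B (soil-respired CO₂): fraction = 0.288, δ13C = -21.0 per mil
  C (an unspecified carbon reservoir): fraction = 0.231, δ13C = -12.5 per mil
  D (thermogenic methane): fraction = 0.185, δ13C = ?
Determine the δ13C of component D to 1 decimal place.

-42.3 per mil

Isotope mass balance: δ_bulk = Σ fᵢ·δᵢ.
-18.5 = 0.296×(-5.9) + 0.288×(-21.0) + 0.231×(-12.5) + 0.185×δ_D
0.185·δ_D = -18.5 − (-10.682) = -7.818
δ_D = -7.818 / 0.185 = -42.26 per mil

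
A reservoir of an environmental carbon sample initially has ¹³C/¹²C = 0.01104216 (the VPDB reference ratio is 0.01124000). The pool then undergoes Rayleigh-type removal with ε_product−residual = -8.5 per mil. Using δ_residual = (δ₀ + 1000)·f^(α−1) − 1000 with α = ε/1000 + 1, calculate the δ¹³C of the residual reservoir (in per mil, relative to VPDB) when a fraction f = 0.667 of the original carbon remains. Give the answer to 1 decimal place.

-14.2 per mil

δ₀ = (0.01104216/0.01124000 − 1)×1000 = (0.982399 − 1)×1000 = -17.601 per mil
α − 1 = ε/1000 = -0.0085
f^(α−1) = 0.667^(-0.0085) = 1.003448
δ_res = (-17.601 + 1000) × 1.003448 − 1000 = 985.786 − 1000 = -14.21 per mil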